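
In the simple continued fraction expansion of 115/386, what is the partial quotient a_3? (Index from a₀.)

1

115 = 0·386 + 115   →  a_0 = 0
386 = 3·115 + 41   →  a_1 = 3
115 = 2·41 + 33   →  a_2 = 2
41 = 1·33 + 8   →  a_3 = 1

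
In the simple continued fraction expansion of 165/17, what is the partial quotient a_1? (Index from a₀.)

165 = 9·17 + 12   →  a_0 = 9
17 = 1·12 + 5   →  a_1 = 1

1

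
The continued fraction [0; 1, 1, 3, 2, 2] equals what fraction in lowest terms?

Using pₖ = aₖpₖ₋₁ + pₖ₋₂ and qₖ = aₖqₖ₋₁ + qₖ₋₂:
  k=0: a=0, p=0, q=1
  k=1: a=1, p=1, q=1
  k=2: a=1, p=1, q=2
  k=3: a=3, p=4, q=7
  k=4: a=2, p=9, q=16
  k=5: a=2, p=22, q=39

22/39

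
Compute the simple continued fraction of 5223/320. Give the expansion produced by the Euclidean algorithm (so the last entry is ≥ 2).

[16; 3, 9, 2, 1, 3]

5223 = 16*320 + 103
320 = 3*103 + 11
103 = 9*11 + 4
11 = 2*4 + 3
4 = 1*3 + 1
3 = 3*1 + 0  (stop)
So 5223/320 = [16; 3, 9, 2, 1, 3].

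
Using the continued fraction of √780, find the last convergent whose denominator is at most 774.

21477/769

√780 = [27; 1, 12, 1, 54, …] (period length 4).
Convergents:
  p_0/q_0 = 27/1
  p_1/q_1 = 28/1
  p_2/q_2 = 363/13
  p_3/q_3 = 391/14
  p_4/q_4 = 21477/769
  p_5/q_5 = 21868/783
q_4 = 769 ≤ 774 < 783 = q_5, so the answer is 21477/769.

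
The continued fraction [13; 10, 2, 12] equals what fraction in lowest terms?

3431/262

Fold from the inside: start with 12/1.
  2 + 1/12 = 25/12
  10 + 12/25 = 262/25
  13 + 25/262 = 3431/262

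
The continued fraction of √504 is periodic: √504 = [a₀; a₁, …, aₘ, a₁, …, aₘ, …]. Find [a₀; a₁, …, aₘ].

[22; 2, 4, 2, 44]

a₀ = ⌊√504⌋ = 22.
With m₀=0, d₀=1 and mₖ₊₁ = dₖaₖ − mₖ, dₖ₊₁ = (n − mₖ₊₁²)/dₖ, aₖ₊₁ = ⌊(a₀+mₖ₊₁)/dₖ₊₁⌋:
  k=1: m=22, d=20, a=2
  k=2: m=18, d=9, a=4
  k=3: m=18, d=20, a=2
  k=4: m=22, d=1, a=44
d=1 and a=2a₀=44 at k=4, so the next step gives (m, d) = (22, 20) again — its k=1 value — and the period has length 4.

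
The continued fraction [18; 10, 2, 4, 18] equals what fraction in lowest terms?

Using pₖ = aₖpₖ₋₁ + pₖ₋₂ and qₖ = aₖqₖ₋₁ + qₖ₋₂:
  k=0: a=18, p=18, q=1
  k=1: a=10, p=181, q=10
  k=2: a=2, p=380, q=21
  k=3: a=4, p=1701, q=94
  k=4: a=18, p=30998, q=1713

30998/1713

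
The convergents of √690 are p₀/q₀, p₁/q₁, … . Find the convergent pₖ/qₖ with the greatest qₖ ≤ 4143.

76886/2927

√690 = [26; 3, 1, 2, 1, 3, 52, …] (period length 6).
Convergents:
  p_0/q_0 = 26/1
  p_1/q_1 = 79/3
  p_2/q_2 = 105/4
  p_3/q_3 = 289/11
  p_4/q_4 = 394/15
  p_5/q_5 = 1471/56
  p_6/q_6 = 76886/2927
  p_7/q_7 = 232129/8837
q_6 = 2927 ≤ 4143 < 8837 = q_7, so the answer is 76886/2927.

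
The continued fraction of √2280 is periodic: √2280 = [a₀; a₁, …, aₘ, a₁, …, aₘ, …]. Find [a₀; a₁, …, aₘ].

[47; 1, 2, 1, 94]

a₀ = ⌊√2280⌋ = 47.
With m₀=0, d₀=1 and mₖ₊₁ = dₖaₖ − mₖ, dₖ₊₁ = (n − mₖ₊₁²)/dₖ, aₖ₊₁ = ⌊(a₀+mₖ₊₁)/dₖ₊₁⌋:
  k=1: m=47, d=71, a=1
  k=2: m=24, d=24, a=2
  k=3: m=24, d=71, a=1
  k=4: m=47, d=1, a=94
d=1 and a=2a₀=94 at k=4, so the next step gives (m, d) = (47, 71) again — its k=1 value — and the period has length 4.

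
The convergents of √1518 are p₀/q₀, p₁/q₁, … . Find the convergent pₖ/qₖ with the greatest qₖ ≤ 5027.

78975/2027

√1518 = [38; 1, 24, 1, 76, …] (period length 4).
Convergents:
  p_0/q_0 = 38/1
  p_1/q_1 = 39/1
  p_2/q_2 = 974/25
  p_3/q_3 = 1013/26
  p_4/q_4 = 77962/2001
  p_5/q_5 = 78975/2027
  p_6/q_6 = 1973362/50649
q_5 = 2027 ≤ 5027 < 50649 = q_6, so the answer is 78975/2027.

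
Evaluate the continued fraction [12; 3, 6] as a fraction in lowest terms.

234/19

Using pₖ = aₖpₖ₋₁ + pₖ₋₂ and qₖ = aₖqₖ₋₁ + qₖ₋₂:
  k=0: a=12, p=12, q=1
  k=1: a=3, p=37, q=3
  k=2: a=6, p=234, q=19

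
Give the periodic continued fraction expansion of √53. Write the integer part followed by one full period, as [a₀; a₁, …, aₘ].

[7; 3, 1, 1, 3, 14]

a₀ = ⌊√53⌋ = 7.
With m₀=0, d₀=1 and mₖ₊₁ = dₖaₖ − mₖ, dₖ₊₁ = (n − mₖ₊₁²)/dₖ, aₖ₊₁ = ⌊(a₀+mₖ₊₁)/dₖ₊₁⌋:
  k=1: m=7, d=4, a=3
  k=2: m=5, d=7, a=1
  k=3: m=2, d=7, a=1
  k=4: m=5, d=4, a=3
  k=5: m=7, d=1, a=14
d=1 and a=2a₀=14 at k=5, so the next step gives (m, d) = (7, 4) again — its k=1 value — and the period has length 5.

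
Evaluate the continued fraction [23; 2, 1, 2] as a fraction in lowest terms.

187/8

Fold from the inside: start with 2/1.
  1 + 1/2 = 3/2
  2 + 2/3 = 8/3
  23 + 3/8 = 187/8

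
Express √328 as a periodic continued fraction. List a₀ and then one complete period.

[18; 9, 36]

a₀ = ⌊√328⌋ = 18.
With m₀=0, d₀=1 and mₖ₊₁ = dₖaₖ − mₖ, dₖ₊₁ = (n − mₖ₊₁²)/dₖ, aₖ₊₁ = ⌊(a₀+mₖ₊₁)/dₖ₊₁⌋:
  k=1: m=18, d=4, a=9
  k=2: m=18, d=1, a=36
d=1 and a=2a₀=36 at k=2, so the next step gives (m, d) = (18, 4) again — its k=1 value — and the period has length 2.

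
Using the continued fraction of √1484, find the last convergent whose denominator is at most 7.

√1484 = [38; 1, 1, 10, 1, 1, 76, …] (period length 6).
Convergents:
  p_0/q_0 = 38/1
  p_1/q_1 = 39/1
  p_2/q_2 = 77/2
  p_3/q_3 = 809/21
q_2 = 2 ≤ 7 < 21 = q_3, so the answer is 77/2.

77/2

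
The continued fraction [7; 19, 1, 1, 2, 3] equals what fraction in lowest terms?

2348/333

Fold from the inside: start with 3/1.
  2 + 1/3 = 7/3
  1 + 3/7 = 10/7
  1 + 7/10 = 17/10
  19 + 10/17 = 333/17
  7 + 17/333 = 2348/333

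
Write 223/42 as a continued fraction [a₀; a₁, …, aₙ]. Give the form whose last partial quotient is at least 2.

223 = 5×42 + 13
42 = 3×13 + 3
13 = 4×3 + 1
3 = 3×1 + 0  (stop)
So 223/42 = [5; 3, 4, 3].

[5; 3, 4, 3]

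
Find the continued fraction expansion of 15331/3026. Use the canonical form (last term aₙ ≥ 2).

15331 = 5*3026 + 201
3026 = 15*201 + 11
201 = 18*11 + 3
11 = 3*3 + 2
3 = 1*2 + 1
2 = 2*1 + 0  (stop)
So 15331/3026 = [5; 15, 18, 3, 1, 2].

[5; 15, 18, 3, 1, 2]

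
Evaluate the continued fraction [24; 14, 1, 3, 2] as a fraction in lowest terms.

Fold from the inside: start with 2/1.
  3 + 1/2 = 7/2
  1 + 2/7 = 9/7
  14 + 7/9 = 133/9
  24 + 9/133 = 3201/133

3201/133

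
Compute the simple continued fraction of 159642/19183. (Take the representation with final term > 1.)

159642 = 8*19183 + 6178
19183 = 3*6178 + 649
6178 = 9*649 + 337
649 = 1*337 + 312
337 = 1*312 + 25
312 = 12*25 + 12
25 = 2*12 + 1
12 = 12*1 + 0  (stop)
So 159642/19183 = [8; 3, 9, 1, 1, 12, 2, 12].

[8; 3, 9, 1, 1, 12, 2, 12]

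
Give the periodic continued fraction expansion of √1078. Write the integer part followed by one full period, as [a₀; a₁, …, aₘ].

[32; 1, 4, 1, 64]

a₀ = ⌊√1078⌋ = 32.
With m₀=0, d₀=1 and mₖ₊₁ = dₖaₖ − mₖ, dₖ₊₁ = (n − mₖ₊₁²)/dₖ, aₖ₊₁ = ⌊(a₀+mₖ₊₁)/dₖ₊₁⌋:
  k=1: m=32, d=54, a=1
  k=2: m=22, d=11, a=4
  k=3: m=22, d=54, a=1
  k=4: m=32, d=1, a=64
d=1 and a=2a₀=64 at k=4, so the next step gives (m, d) = (32, 54) again — its k=1 value — and the period has length 4.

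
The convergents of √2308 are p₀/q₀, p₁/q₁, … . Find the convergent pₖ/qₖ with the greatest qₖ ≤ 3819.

110736/2305

√2308 = [48; 24, 96, …] (period length 2).
Convergents:
  p_0/q_0 = 48/1
  p_1/q_1 = 1153/24
  p_2/q_2 = 110736/2305
  p_3/q_3 = 2658817/55344
q_2 = 2305 ≤ 3819 < 55344 = q_3, so the answer is 110736/2305.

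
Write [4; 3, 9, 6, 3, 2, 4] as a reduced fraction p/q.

23998/5553

Fold from the inside: start with 4/1.
  2 + 1/4 = 9/4
  3 + 4/9 = 31/9
  6 + 9/31 = 195/31
  9 + 31/195 = 1786/195
  3 + 195/1786 = 5553/1786
  4 + 1786/5553 = 23998/5553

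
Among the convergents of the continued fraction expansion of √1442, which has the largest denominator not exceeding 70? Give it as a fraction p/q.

√1442 = [37; 1, 36, 1, 74, …] (period length 4).
Convergents:
  p_0/q_0 = 37/1
  p_1/q_1 = 38/1
  p_2/q_2 = 1405/37
  p_3/q_3 = 1443/38
  p_4/q_4 = 108187/2849
q_3 = 38 ≤ 70 < 2849 = q_4, so the answer is 1443/38.

1443/38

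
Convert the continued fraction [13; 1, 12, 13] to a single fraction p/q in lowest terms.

2367/170

Fold from the inside: start with 13/1.
  12 + 1/13 = 157/13
  1 + 13/157 = 170/157
  13 + 157/170 = 2367/170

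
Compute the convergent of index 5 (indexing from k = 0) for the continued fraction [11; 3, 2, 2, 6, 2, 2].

2654/235

Using pₖ = aₖpₖ₋₁ + pₖ₋₂, qₖ = aₖqₖ₋₁ + qₖ₋₂ (with p₋₁=1, p₋₂=0, q₋₁=0, q₋₂=1):
  k=0: a=11, p=11, q=1
  k=1: a=3, p=34, q=3
  k=2: a=2, p=79, q=7
  k=3: a=2, p=192, q=17
  k=4: a=6, p=1231, q=109
  k=5: a=2, p=2654, q=235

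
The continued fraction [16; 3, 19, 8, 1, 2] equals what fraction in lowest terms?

Fold from the inside: start with 2/1.
  1 + 1/2 = 3/2
  8 + 2/3 = 26/3
  19 + 3/26 = 497/26
  3 + 26/497 = 1517/497
  16 + 497/1517 = 24769/1517

24769/1517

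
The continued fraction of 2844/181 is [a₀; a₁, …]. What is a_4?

2844 = 15·181 + 129   →  a_0 = 15
181 = 1·129 + 52   →  a_1 = 1
129 = 2·52 + 25   →  a_2 = 2
52 = 2·25 + 2   →  a_3 = 2
25 = 12·2 + 1   →  a_4 = 12

12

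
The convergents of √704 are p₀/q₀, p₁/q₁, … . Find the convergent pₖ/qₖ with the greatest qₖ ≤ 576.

5227/197

√704 = [26; 1, 1, 7, 13, 7, 1, 1, 52, …] (period length 8).
Convergents:
  p_0/q_0 = 26/1
  p_1/q_1 = 27/1
  p_2/q_2 = 53/2
  p_3/q_3 = 398/15
  p_4/q_4 = 5227/197
  p_5/q_5 = 36987/1394
q_4 = 197 ≤ 576 < 1394 = q_5, so the answer is 5227/197.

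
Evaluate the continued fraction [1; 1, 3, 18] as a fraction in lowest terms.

Fold from the inside: start with 18/1.
  3 + 1/18 = 55/18
  1 + 18/55 = 73/55
  1 + 55/73 = 128/73

128/73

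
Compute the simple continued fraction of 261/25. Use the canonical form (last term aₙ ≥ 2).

261 = 10*25 + 11
25 = 2*11 + 3
11 = 3*3 + 2
3 = 1*2 + 1
2 = 2*1 + 0  (stop)
So 261/25 = [10; 2, 3, 1, 2].

[10; 2, 3, 1, 2]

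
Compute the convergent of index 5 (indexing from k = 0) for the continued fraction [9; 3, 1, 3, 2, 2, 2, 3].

Using pₖ = aₖpₖ₋₁ + pₖ₋₂, qₖ = aₖqₖ₋₁ + qₖ₋₂ (with p₋₁=1, p₋₂=0, q₋₁=0, q₋₂=1):
  k=0: a=9, p=9, q=1
  k=1: a=3, p=28, q=3
  k=2: a=1, p=37, q=4
  k=3: a=3, p=139, q=15
  k=4: a=2, p=315, q=34
  k=5: a=2, p=769, q=83

769/83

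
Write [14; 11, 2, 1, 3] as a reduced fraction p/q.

Fold from the inside: start with 3/1.
  1 + 1/3 = 4/3
  2 + 3/4 = 11/4
  11 + 4/11 = 125/11
  14 + 11/125 = 1761/125

1761/125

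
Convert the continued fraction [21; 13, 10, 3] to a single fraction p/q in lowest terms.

Using pₖ = aₖpₖ₋₁ + pₖ₋₂ and qₖ = aₖqₖ₋₁ + qₖ₋₂:
  k=0: a=21, p=21, q=1
  k=1: a=13, p=274, q=13
  k=2: a=10, p=2761, q=131
  k=3: a=3, p=8557, q=406

8557/406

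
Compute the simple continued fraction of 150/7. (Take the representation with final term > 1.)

150 = 21*7 + 3
7 = 2*3 + 1
3 = 3*1 + 0  (stop)
So 150/7 = [21; 2, 3].

[21; 2, 3]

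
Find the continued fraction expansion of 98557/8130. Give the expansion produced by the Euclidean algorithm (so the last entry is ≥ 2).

98557 = 12×8130 + 997
8130 = 8×997 + 154
997 = 6×154 + 73
154 = 2×73 + 8
73 = 9×8 + 1
8 = 8×1 + 0  (stop)
So 98557/8130 = [12; 8, 6, 2, 9, 8].

[12; 8, 6, 2, 9, 8]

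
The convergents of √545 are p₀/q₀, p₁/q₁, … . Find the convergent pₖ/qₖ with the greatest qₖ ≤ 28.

√545 = [23; 2, 1, 8, 1, 2, 46, …] (period length 6).
Convergents:
  p_0/q_0 = 23/1
  p_1/q_1 = 47/2
  p_2/q_2 = 70/3
  p_3/q_3 = 607/26
  p_4/q_4 = 677/29
q_3 = 26 ≤ 28 < 29 = q_4, so the answer is 607/26.

607/26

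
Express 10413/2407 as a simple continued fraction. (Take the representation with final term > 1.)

10413 = 4*2407 + 785
2407 = 3*785 + 52
785 = 15*52 + 5
52 = 10*5 + 2
5 = 2*2 + 1
2 = 2*1 + 0  (stop)
So 10413/2407 = [4; 3, 15, 10, 2, 2].

[4; 3, 15, 10, 2, 2]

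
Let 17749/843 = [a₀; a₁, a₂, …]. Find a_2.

3

17749 = 21·843 + 46   →  a_0 = 21
843 = 18·46 + 15   →  a_1 = 18
46 = 3·15 + 1   →  a_2 = 3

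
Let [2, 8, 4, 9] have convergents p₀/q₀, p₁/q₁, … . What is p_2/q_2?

70/33

Using pₖ = aₖpₖ₋₁ + pₖ₋₂, qₖ = aₖqₖ₋₁ + qₖ₋₂ (with p₋₁=1, p₋₂=0, q₋₁=0, q₋₂=1):
  k=0: a=2, p=2, q=1
  k=1: a=8, p=17, q=8
  k=2: a=4, p=70, q=33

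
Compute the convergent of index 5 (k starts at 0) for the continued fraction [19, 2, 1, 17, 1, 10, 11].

11855/613

Using pₖ = aₖpₖ₋₁ + pₖ₋₂, qₖ = aₖqₖ₋₁ + qₖ₋₂ (with p₋₁=1, p₋₂=0, q₋₁=0, q₋₂=1):
  k=0: a=19, p=19, q=1
  k=1: a=2, p=39, q=2
  k=2: a=1, p=58, q=3
  k=3: a=17, p=1025, q=53
  k=4: a=1, p=1083, q=56
  k=5: a=10, p=11855, q=613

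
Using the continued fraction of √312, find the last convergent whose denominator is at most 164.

1890/107

√312 = [17; 1, 1, 1, 34, …] (period length 4).
Convergents:
  p_0/q_0 = 17/1
  p_1/q_1 = 18/1
  p_2/q_2 = 35/2
  p_3/q_3 = 53/3
  p_4/q_4 = 1837/104
  p_5/q_5 = 1890/107
  p_6/q_6 = 3727/211
q_5 = 107 ≤ 164 < 211 = q_6, so the answer is 1890/107.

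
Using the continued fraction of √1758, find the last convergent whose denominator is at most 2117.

√1758 = [41; 1, 12, 1, 82, …] (period length 4).
Convergents:
  p_0/q_0 = 41/1
  p_1/q_1 = 42/1
  p_2/q_2 = 545/13
  p_3/q_3 = 587/14
  p_4/q_4 = 48679/1161
  p_5/q_5 = 49266/1175
  p_6/q_6 = 639871/15261
q_5 = 1175 ≤ 2117 < 15261 = q_6, so the answer is 49266/1175.

49266/1175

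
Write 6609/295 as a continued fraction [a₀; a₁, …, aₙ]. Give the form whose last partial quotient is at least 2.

[22; 2, 2, 11, 2, 2]

6609 = 22×295 + 119
295 = 2×119 + 57
119 = 2×57 + 5
57 = 11×5 + 2
5 = 2×2 + 1
2 = 2×1 + 0  (stop)
So 6609/295 = [22; 2, 2, 11, 2, 2].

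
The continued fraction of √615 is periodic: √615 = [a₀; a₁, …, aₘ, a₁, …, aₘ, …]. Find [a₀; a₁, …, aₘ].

a₀ = ⌊√615⌋ = 24.
With m₀=0, d₀=1 and mₖ₊₁ = dₖaₖ − mₖ, dₖ₊₁ = (n − mₖ₊₁²)/dₖ, aₖ₊₁ = ⌊(a₀+mₖ₊₁)/dₖ₊₁⌋:
  k=1: m=24, d=39, a=1
  k=2: m=15, d=10, a=3
  k=3: m=15, d=39, a=1
  k=4: m=24, d=1, a=48
d=1 and a=2a₀=48 at k=4, so the next step gives (m, d) = (24, 39) again — its k=1 value — and the period has length 4.

[24; 1, 3, 1, 48]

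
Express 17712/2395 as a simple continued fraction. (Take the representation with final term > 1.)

[7; 2, 1, 1, 8, 9, 6]

17712 = 7·2395 + 947
2395 = 2·947 + 501
947 = 1·501 + 446
501 = 1·446 + 55
446 = 8·55 + 6
55 = 9·6 + 1
6 = 6·1 + 0  (stop)
So 17712/2395 = [7; 2, 1, 1, 8, 9, 6].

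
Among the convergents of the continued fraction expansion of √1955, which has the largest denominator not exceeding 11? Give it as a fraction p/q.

√1955 = [44; 4, 1, 1, 1, 4, 88, …] (period length 6).
Convergents:
  p_0/q_0 = 44/1
  p_1/q_1 = 177/4
  p_2/q_2 = 221/5
  p_3/q_3 = 398/9
  p_4/q_4 = 619/14
q_3 = 9 ≤ 11 < 14 = q_4, so the answer is 398/9.

398/9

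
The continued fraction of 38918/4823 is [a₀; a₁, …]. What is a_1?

38918 = 8·4823 + 334   →  a_0 = 8
4823 = 14·334 + 147   →  a_1 = 14

14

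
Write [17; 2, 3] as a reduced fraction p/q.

Using pₖ = aₖpₖ₋₁ + pₖ₋₂ and qₖ = aₖqₖ₋₁ + qₖ₋₂:
  k=0: a=17, p=17, q=1
  k=1: a=2, p=35, q=2
  k=2: a=3, p=122, q=7

122/7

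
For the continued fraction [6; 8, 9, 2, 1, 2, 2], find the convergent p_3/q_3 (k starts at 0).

943/154

Using pₖ = aₖpₖ₋₁ + pₖ₋₂, qₖ = aₖqₖ₋₁ + qₖ₋₂ (with p₋₁=1, p₋₂=0, q₋₁=0, q₋₂=1):
  k=0: a=6, p=6, q=1
  k=1: a=8, p=49, q=8
  k=2: a=9, p=447, q=73
  k=3: a=2, p=943, q=154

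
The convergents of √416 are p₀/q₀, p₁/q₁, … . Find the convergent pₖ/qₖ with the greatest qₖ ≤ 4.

61/3

√416 = [20; 2, 1, 1, 9, 1, 1, 2, 40, …] (period length 8).
Convergents:
  p_0/q_0 = 20/1
  p_1/q_1 = 41/2
  p_2/q_2 = 61/3
  p_3/q_3 = 102/5
q_2 = 3 ≤ 4 < 5 = q_3, so the answer is 61/3.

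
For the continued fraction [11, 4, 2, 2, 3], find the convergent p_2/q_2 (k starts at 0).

Using pₖ = aₖpₖ₋₁ + pₖ₋₂, qₖ = aₖqₖ₋₁ + qₖ₋₂ (with p₋₁=1, p₋₂=0, q₋₁=0, q₋₂=1):
  k=0: a=11, p=11, q=1
  k=1: a=4, p=45, q=4
  k=2: a=2, p=101, q=9

101/9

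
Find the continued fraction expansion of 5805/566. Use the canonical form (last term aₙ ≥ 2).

[10; 3, 1, 9, 2, 1, 4]

5805 = 10·566 + 145
566 = 3·145 + 131
145 = 1·131 + 14
131 = 9·14 + 5
14 = 2·5 + 4
5 = 1·4 + 1
4 = 4·1 + 0  (stop)
So 5805/566 = [10; 3, 1, 9, 2, 1, 4].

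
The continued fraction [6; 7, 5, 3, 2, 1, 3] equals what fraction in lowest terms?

Fold from the inside: start with 3/1.
  1 + 1/3 = 4/3
  2 + 3/4 = 11/4
  3 + 4/11 = 37/11
  5 + 11/37 = 196/37
  7 + 37/196 = 1409/196
  6 + 196/1409 = 8650/1409

8650/1409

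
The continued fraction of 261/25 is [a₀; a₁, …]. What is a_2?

3

261 = 10·25 + 11   →  a_0 = 10
25 = 2·11 + 3   →  a_1 = 2
11 = 3·3 + 2   →  a_2 = 3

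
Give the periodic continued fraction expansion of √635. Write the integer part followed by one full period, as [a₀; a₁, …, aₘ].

a₀ = ⌊√635⌋ = 25.
With m₀=0, d₀=1 and mₖ₊₁ = dₖaₖ − mₖ, dₖ₊₁ = (n − mₖ₊₁²)/dₖ, aₖ₊₁ = ⌊(a₀+mₖ₊₁)/dₖ₊₁⌋:
  k=1: m=25, d=10, a=5
  k=2: m=25, d=1, a=50
d=1 and a=2a₀=50 at k=2, so the next step gives (m, d) = (25, 10) again — its k=1 value — and the period has length 2.

[25; 5, 50]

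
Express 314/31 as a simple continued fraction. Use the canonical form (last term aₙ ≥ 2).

[10; 7, 1, 3]

314 = 10·31 + 4
31 = 7·4 + 3
4 = 1·3 + 1
3 = 3·1 + 0  (stop)
So 314/31 = [10; 7, 1, 3].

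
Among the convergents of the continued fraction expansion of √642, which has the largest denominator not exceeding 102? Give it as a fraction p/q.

√642 = [25; 2, 1, 24, 1, 2, 50, …] (period length 6).
Convergents:
  p_0/q_0 = 25/1
  p_1/q_1 = 51/2
  p_2/q_2 = 76/3
  p_3/q_3 = 1875/74
  p_4/q_4 = 1951/77
  p_5/q_5 = 5777/228
q_4 = 77 ≤ 102 < 228 = q_5, so the answer is 1951/77.

1951/77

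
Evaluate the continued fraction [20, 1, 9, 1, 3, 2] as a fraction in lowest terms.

2028/97

Fold from the inside: start with 2/1.
  3 + 1/2 = 7/2
  1 + 2/7 = 9/7
  9 + 7/9 = 88/9
  1 + 9/88 = 97/88
  20 + 88/97 = 2028/97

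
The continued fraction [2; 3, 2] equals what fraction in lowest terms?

Fold from the inside: start with 2/1.
  3 + 1/2 = 7/2
  2 + 2/7 = 16/7

16/7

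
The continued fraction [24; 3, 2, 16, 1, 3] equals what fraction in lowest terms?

11682/481

Fold from the inside: start with 3/1.
  1 + 1/3 = 4/3
  16 + 3/4 = 67/4
  2 + 4/67 = 138/67
  3 + 67/138 = 481/138
  24 + 138/481 = 11682/481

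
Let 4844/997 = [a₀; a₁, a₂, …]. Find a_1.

4844 = 4·997 + 856   →  a_0 = 4
997 = 1·856 + 141   →  a_1 = 1

1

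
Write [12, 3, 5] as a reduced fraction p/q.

Fold from the inside: start with 5/1.
  3 + 1/5 = 16/5
  12 + 5/16 = 197/16

197/16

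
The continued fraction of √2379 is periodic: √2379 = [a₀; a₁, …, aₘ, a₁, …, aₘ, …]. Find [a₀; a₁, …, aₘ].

a₀ = ⌊√2379⌋ = 48.
With m₀=0, d₀=1 and mₖ₊₁ = dₖaₖ − mₖ, dₖ₊₁ = (n − mₖ₊₁²)/dₖ, aₖ₊₁ = ⌊(a₀+mₖ₊₁)/dₖ₊₁⌋:
  k=1: m=48, d=75, a=1
  k=2: m=27, d=22, a=3
  k=3: m=39, d=39, a=2
  k=4: m=39, d=22, a=3
  k=5: m=27, d=75, a=1
  k=6: m=48, d=1, a=96
d=1 and a=2a₀=96 at k=6, so the next step gives (m, d) = (48, 75) again — its k=1 value — and the period has length 6.

[48; 1, 3, 2, 3, 1, 96]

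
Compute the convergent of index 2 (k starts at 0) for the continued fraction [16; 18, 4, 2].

Using pₖ = aₖpₖ₋₁ + pₖ₋₂, qₖ = aₖqₖ₋₁ + qₖ₋₂ (with p₋₁=1, p₋₂=0, q₋₁=0, q₋₂=1):
  k=0: a=16, p=16, q=1
  k=1: a=18, p=289, q=18
  k=2: a=4, p=1172, q=73

1172/73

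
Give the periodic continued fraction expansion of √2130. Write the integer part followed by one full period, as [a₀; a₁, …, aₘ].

[46; 6, 1, 1, 2, 1, 1, 6, 92]

a₀ = ⌊√2130⌋ = 46.
With m₀=0, d₀=1 and mₖ₊₁ = dₖaₖ − mₖ, dₖ₊₁ = (n − mₖ₊₁²)/dₖ, aₖ₊₁ = ⌊(a₀+mₖ₊₁)/dₖ₊₁⌋:
  k=1: m=46, d=14, a=6
  k=2: m=38, d=49, a=1
  k=3: m=11, d=41, a=1
  k=4: m=30, d=30, a=2
  k=5: m=30, d=41, a=1
  k=6: m=11, d=49, a=1
  k=7: m=38, d=14, a=6
  k=8: m=46, d=1, a=92
d=1 and a=2a₀=92 at k=8, so the next step gives (m, d) = (46, 14) again — its k=1 value — and the period has length 8.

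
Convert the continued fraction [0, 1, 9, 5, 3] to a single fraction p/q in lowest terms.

147/163

Using pₖ = aₖpₖ₋₁ + pₖ₋₂ and qₖ = aₖqₖ₋₁ + qₖ₋₂:
  k=0: a=0, p=0, q=1
  k=1: a=1, p=1, q=1
  k=2: a=9, p=9, q=10
  k=3: a=5, p=46, q=51
  k=4: a=3, p=147, q=163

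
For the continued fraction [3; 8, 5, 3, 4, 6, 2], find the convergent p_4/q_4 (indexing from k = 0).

Using pₖ = aₖpₖ₋₁ + pₖ₋₂, qₖ = aₖqₖ₋₁ + qₖ₋₂ (with p₋₁=1, p₋₂=0, q₋₁=0, q₋₂=1):
  k=0: a=3, p=3, q=1
  k=1: a=8, p=25, q=8
  k=2: a=5, p=128, q=41
  k=3: a=3, p=409, q=131
  k=4: a=4, p=1764, q=565

1764/565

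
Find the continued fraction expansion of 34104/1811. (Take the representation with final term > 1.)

[18; 1, 4, 1, 15, 19]

34104 = 18·1811 + 1506
1811 = 1·1506 + 305
1506 = 4·305 + 286
305 = 1·286 + 19
286 = 15·19 + 1
19 = 19·1 + 0  (stop)
So 34104/1811 = [18; 1, 4, 1, 15, 19].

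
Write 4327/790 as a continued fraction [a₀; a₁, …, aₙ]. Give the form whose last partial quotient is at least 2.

4327 = 5*790 + 377
790 = 2*377 + 36
377 = 10*36 + 17
36 = 2*17 + 2
17 = 8*2 + 1
2 = 2*1 + 0  (stop)
So 4327/790 = [5; 2, 10, 2, 8, 2].

[5; 2, 10, 2, 8, 2]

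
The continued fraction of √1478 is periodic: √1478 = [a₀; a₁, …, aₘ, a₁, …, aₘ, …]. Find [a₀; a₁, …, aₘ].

[38; 2, 4, 38, 4, 2, 76]

a₀ = ⌊√1478⌋ = 38.
With m₀=0, d₀=1 and mₖ₊₁ = dₖaₖ − mₖ, dₖ₊₁ = (n − mₖ₊₁²)/dₖ, aₖ₊₁ = ⌊(a₀+mₖ₊₁)/dₖ₊₁⌋:
  k=1: m=38, d=34, a=2
  k=2: m=30, d=17, a=4
  k=3: m=38, d=2, a=38
  k=4: m=38, d=17, a=4
  k=5: m=30, d=34, a=2
  k=6: m=38, d=1, a=76
d=1 and a=2a₀=76 at k=6, so the next step gives (m, d) = (38, 34) again — its k=1 value — and the period has length 6.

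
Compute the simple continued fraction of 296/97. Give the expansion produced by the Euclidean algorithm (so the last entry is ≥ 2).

296 = 3×97 + 5
97 = 19×5 + 2
5 = 2×2 + 1
2 = 2×1 + 0  (stop)
So 296/97 = [3; 19, 2, 2].

[3; 19, 2, 2]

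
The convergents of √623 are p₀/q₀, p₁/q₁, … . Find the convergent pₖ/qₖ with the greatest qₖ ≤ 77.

624/25

√623 = [24; 1, 23, 1, 48, …] (period length 4).
Convergents:
  p_0/q_0 = 24/1
  p_1/q_1 = 25/1
  p_2/q_2 = 599/24
  p_3/q_3 = 624/25
  p_4/q_4 = 30551/1224
q_3 = 25 ≤ 77 < 1224 = q_4, so the answer is 624/25.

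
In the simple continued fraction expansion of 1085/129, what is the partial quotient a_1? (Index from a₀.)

2

1085 = 8·129 + 53   →  a_0 = 8
129 = 2·53 + 23   →  a_1 = 2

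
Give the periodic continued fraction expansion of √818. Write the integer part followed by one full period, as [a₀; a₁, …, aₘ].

[28; 1, 1, 1, 1, 56]

a₀ = ⌊√818⌋ = 28.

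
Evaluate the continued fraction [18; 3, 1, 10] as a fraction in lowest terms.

785/43

Fold from the inside: start with 10/1.
  1 + 1/10 = 11/10
  3 + 10/11 = 43/11
  18 + 11/43 = 785/43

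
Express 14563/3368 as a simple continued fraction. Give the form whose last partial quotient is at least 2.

[4; 3, 11, 2, 15, 3]

14563 = 4*3368 + 1091
3368 = 3*1091 + 95
1091 = 11*95 + 46
95 = 2*46 + 3
46 = 15*3 + 1
3 = 3*1 + 0  (stop)
So 14563/3368 = [4; 3, 11, 2, 15, 3].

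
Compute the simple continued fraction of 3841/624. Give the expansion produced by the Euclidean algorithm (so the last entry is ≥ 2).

3841 = 6·624 + 97
624 = 6·97 + 42
97 = 2·42 + 13
42 = 3·13 + 3
13 = 4·3 + 1
3 = 3·1 + 0  (stop)
So 3841/624 = [6; 6, 2, 3, 4, 3].

[6; 6, 2, 3, 4, 3]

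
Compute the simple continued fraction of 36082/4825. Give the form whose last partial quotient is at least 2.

[7; 2, 10, 1, 14, 14]

36082 = 7*4825 + 2307
4825 = 2*2307 + 211
2307 = 10*211 + 197
211 = 1*197 + 14
197 = 14*14 + 1
14 = 14*1 + 0  (stop)
So 36082/4825 = [7; 2, 10, 1, 14, 14].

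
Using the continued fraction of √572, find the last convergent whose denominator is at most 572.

√572 = [23; 1, 10, 1, 46, …] (period length 4).
Convergents:
  p_0/q_0 = 23/1
  p_1/q_1 = 24/1
  p_2/q_2 = 263/11
  p_3/q_3 = 287/12
  p_4/q_4 = 13465/563
  p_5/q_5 = 13752/575
q_4 = 563 ≤ 572 < 575 = q_5, so the answer is 13465/563.

13465/563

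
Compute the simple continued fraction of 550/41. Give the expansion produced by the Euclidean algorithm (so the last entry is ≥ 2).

550 = 13*41 + 17
41 = 2*17 + 7
17 = 2*7 + 3
7 = 2*3 + 1
3 = 3*1 + 0  (stop)
So 550/41 = [13; 2, 2, 2, 3].

[13; 2, 2, 2, 3]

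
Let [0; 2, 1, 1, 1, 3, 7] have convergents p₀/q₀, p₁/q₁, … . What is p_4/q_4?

Using pₖ = aₖpₖ₋₁ + pₖ₋₂, qₖ = aₖqₖ₋₁ + qₖ₋₂ (with p₋₁=1, p₋₂=0, q₋₁=0, q₋₂=1):
  k=0: a=0, p=0, q=1
  k=1: a=2, p=1, q=2
  k=2: a=1, p=1, q=3
  k=3: a=1, p=2, q=5
  k=4: a=1, p=3, q=8

3/8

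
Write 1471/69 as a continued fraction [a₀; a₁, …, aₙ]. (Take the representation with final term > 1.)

[21; 3, 7, 3]

1471 = 21·69 + 22
69 = 3·22 + 3
22 = 7·3 + 1
3 = 3·1 + 0  (stop)
So 1471/69 = [21; 3, 7, 3].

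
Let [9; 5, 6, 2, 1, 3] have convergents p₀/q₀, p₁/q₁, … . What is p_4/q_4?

Using pₖ = aₖpₖ₋₁ + pₖ₋₂, qₖ = aₖqₖ₋₁ + qₖ₋₂ (with p₋₁=1, p₋₂=0, q₋₁=0, q₋₂=1):
  k=0: a=9, p=9, q=1
  k=1: a=5, p=46, q=5
  k=2: a=6, p=285, q=31
  k=3: a=2, p=616, q=67
  k=4: a=1, p=901, q=98

901/98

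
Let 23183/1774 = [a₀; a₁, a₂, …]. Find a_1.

14

23183 = 13·1774 + 121   →  a_0 = 13
1774 = 14·121 + 80   →  a_1 = 14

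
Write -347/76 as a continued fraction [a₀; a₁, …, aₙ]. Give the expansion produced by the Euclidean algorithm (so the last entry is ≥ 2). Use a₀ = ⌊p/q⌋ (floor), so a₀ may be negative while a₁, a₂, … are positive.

-347 = -5·76 + 33
76 = 2·33 + 10
33 = 3·10 + 3
10 = 3·3 + 1
3 = 3·1 + 0  (stop)
So -347/76 = [-5; 2, 3, 3, 3].

[-5; 2, 3, 3, 3]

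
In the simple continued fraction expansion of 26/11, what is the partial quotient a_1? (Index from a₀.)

26 = 2·11 + 4   →  a_0 = 2
11 = 2·4 + 3   →  a_1 = 2

2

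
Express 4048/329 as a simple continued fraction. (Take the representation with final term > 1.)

4048 = 12×329 + 100
329 = 3×100 + 29
100 = 3×29 + 13
29 = 2×13 + 3
13 = 4×3 + 1
3 = 3×1 + 0  (stop)
So 4048/329 = [12; 3, 3, 2, 4, 3].

[12; 3, 3, 2, 4, 3]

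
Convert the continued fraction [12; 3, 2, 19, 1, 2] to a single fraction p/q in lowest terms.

5185/422

Using pₖ = aₖpₖ₋₁ + pₖ₋₂ and qₖ = aₖqₖ₋₁ + qₖ₋₂:
  k=0: a=12, p=12, q=1
  k=1: a=3, p=37, q=3
  k=2: a=2, p=86, q=7
  k=3: a=19, p=1671, q=136
  k=4: a=1, p=1757, q=143
  k=5: a=2, p=5185, q=422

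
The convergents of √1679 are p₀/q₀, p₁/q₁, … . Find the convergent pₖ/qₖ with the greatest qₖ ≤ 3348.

136039/3320

√1679 = [40; 1, 39, 1, 80, …] (period length 4).
Convergents:
  p_0/q_0 = 40/1
  p_1/q_1 = 41/1
  p_2/q_2 = 1639/40
  p_3/q_3 = 1680/41
  p_4/q_4 = 136039/3320
  p_5/q_5 = 137719/3361
q_4 = 3320 ≤ 3348 < 3361 = q_5, so the answer is 136039/3320.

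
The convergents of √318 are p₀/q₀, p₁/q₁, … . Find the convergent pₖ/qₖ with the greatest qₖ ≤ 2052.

22897/1284

√318 = [17; 1, 4, 1, 34, …] (period length 4).
Convergents:
  p_0/q_0 = 17/1
  p_1/q_1 = 18/1
  p_2/q_2 = 89/5
  p_3/q_3 = 107/6
  p_4/q_4 = 3727/209
  p_5/q_5 = 3834/215
  p_6/q_6 = 19063/1069
  p_7/q_7 = 22897/1284
  p_8/q_8 = 797561/44725
q_7 = 1284 ≤ 2052 < 44725 = q_8, so the answer is 22897/1284.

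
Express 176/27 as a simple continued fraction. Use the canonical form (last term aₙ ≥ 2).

[6; 1, 1, 13]

176 = 6*27 + 14
27 = 1*14 + 13
14 = 1*13 + 1
13 = 13*1 + 0  (stop)
So 176/27 = [6; 1, 1, 13].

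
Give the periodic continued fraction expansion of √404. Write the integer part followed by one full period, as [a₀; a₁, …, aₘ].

[20; 10, 40]

a₀ = ⌊√404⌋ = 20.
With m₀=0, d₀=1 and mₖ₊₁ = dₖaₖ − mₖ, dₖ₊₁ = (n − mₖ₊₁²)/dₖ, aₖ₊₁ = ⌊(a₀+mₖ₊₁)/dₖ₊₁⌋:
  k=1: m=20, d=4, a=10
  k=2: m=20, d=1, a=40
d=1 and a=2a₀=40 at k=2, so the next step gives (m, d) = (20, 4) again — its k=1 value — and the period has length 2.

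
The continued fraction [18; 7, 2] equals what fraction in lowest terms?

272/15

Using pₖ = aₖpₖ₋₁ + pₖ₋₂ and qₖ = aₖqₖ₋₁ + qₖ₋₂:
  k=0: a=18, p=18, q=1
  k=1: a=7, p=127, q=7
  k=2: a=2, p=272, q=15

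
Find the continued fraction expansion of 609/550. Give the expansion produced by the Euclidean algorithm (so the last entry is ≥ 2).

[1; 9, 3, 9, 2]

609 = 1*550 + 59
550 = 9*59 + 19
59 = 3*19 + 2
19 = 9*2 + 1
2 = 2*1 + 0  (stop)
So 609/550 = [1; 9, 3, 9, 2].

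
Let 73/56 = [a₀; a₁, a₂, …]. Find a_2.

73 = 1·56 + 17   →  a_0 = 1
56 = 3·17 + 5   →  a_1 = 3
17 = 3·5 + 2   →  a_2 = 3

3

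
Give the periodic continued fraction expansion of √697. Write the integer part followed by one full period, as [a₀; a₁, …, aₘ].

a₀ = ⌊√697⌋ = 26.
With m₀=0, d₀=1 and mₖ₊₁ = dₖaₖ − mₖ, dₖ₊₁ = (n − mₖ₊₁²)/dₖ, aₖ₊₁ = ⌊(a₀+mₖ₊₁)/dₖ₊₁⌋:
  k=1: m=26, d=21, a=2
  k=2: m=16, d=21, a=2
  k=3: m=26, d=1, a=52
d=1 and a=2a₀=52 at k=3, so the next step gives (m, d) = (26, 21) again — its k=1 value — and the period has length 3.

[26; 2, 2, 52]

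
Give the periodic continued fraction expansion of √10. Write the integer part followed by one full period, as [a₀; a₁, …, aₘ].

a₀ = ⌊√10⌋ = 3.
With m₀=0, d₀=1 and mₖ₊₁ = dₖaₖ − mₖ, dₖ₊₁ = (n − mₖ₊₁²)/dₖ, aₖ₊₁ = ⌊(a₀+mₖ₊₁)/dₖ₊₁⌋:
  k=1: m=3, d=1, a=6
d=1 and a=2a₀=6 at k=1, so the next step gives (m, d) = (3, 1) again — its k=1 value — and the period has length 1.

[3; 6]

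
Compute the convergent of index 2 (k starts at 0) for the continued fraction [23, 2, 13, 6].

Using pₖ = aₖpₖ₋₁ + pₖ₋₂, qₖ = aₖqₖ₋₁ + qₖ₋₂ (with p₋₁=1, p₋₂=0, q₋₁=0, q₋₂=1):
  k=0: a=23, p=23, q=1
  k=1: a=2, p=47, q=2
  k=2: a=13, p=634, q=27

634/27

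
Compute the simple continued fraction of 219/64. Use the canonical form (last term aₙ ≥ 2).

219 = 3·64 + 27
64 = 2·27 + 10
27 = 2·10 + 7
10 = 1·7 + 3
7 = 2·3 + 1
3 = 3·1 + 0  (stop)
So 219/64 = [3; 2, 2, 1, 2, 3].

[3; 2, 2, 1, 2, 3]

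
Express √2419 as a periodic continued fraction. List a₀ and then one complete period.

a₀ = ⌊√2419⌋ = 49.
With m₀=0, d₀=1 and mₖ₊₁ = dₖaₖ − mₖ, dₖ₊₁ = (n − mₖ₊₁²)/dₖ, aₖ₊₁ = ⌊(a₀+mₖ₊₁)/dₖ₊₁⌋:
  k=1: m=49, d=18, a=5
  k=2: m=41, d=41, a=2
  k=3: m=41, d=18, a=5
  k=4: m=49, d=1, a=98
d=1 and a=2a₀=98 at k=4, so the next step gives (m, d) = (49, 18) again — its k=1 value — and the period has length 4.

[49; 5, 2, 5, 98]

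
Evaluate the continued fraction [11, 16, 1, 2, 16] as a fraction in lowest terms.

Using pₖ = aₖpₖ₋₁ + pₖ₋₂ and qₖ = aₖqₖ₋₁ + qₖ₋₂:
  k=0: a=11, p=11, q=1
  k=1: a=16, p=177, q=16
  k=2: a=1, p=188, q=17
  k=3: a=2, p=553, q=50
  k=4: a=16, p=9036, q=817

9036/817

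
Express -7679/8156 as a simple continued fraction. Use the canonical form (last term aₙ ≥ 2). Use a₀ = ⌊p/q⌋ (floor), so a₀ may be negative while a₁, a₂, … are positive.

[-1; 17, 10, 6, 1, 2, 2]

-7679 = -1×8156 + 477
8156 = 17×477 + 47
477 = 10×47 + 7
47 = 6×7 + 5
7 = 1×5 + 2
5 = 2×2 + 1
2 = 2×1 + 0  (stop)
So -7679/8156 = [-1; 17, 10, 6, 1, 2, 2].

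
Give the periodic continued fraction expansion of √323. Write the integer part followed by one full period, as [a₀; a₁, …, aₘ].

a₀ = ⌊√323⌋ = 17.
With m₀=0, d₀=1 and mₖ₊₁ = dₖaₖ − mₖ, dₖ₊₁ = (n − mₖ₊₁²)/dₖ, aₖ₊₁ = ⌊(a₀+mₖ₊₁)/dₖ₊₁⌋:
  k=1: m=17, d=34, a=1
  k=2: m=17, d=1, a=34
d=1 and a=2a₀=34 at k=2, so the next step gives (m, d) = (17, 34) again — its k=1 value — and the period has length 2.

[17; 1, 34]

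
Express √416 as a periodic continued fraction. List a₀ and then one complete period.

a₀ = ⌊√416⌋ = 20.
With m₀=0, d₀=1 and mₖ₊₁ = dₖaₖ − mₖ, dₖ₊₁ = (n − mₖ₊₁²)/dₖ, aₖ₊₁ = ⌊(a₀+mₖ₊₁)/dₖ₊₁⌋:
  k=1: m=20, d=16, a=2
  k=2: m=12, d=17, a=1
  k=3: m=5, d=23, a=1
  k=4: m=18, d=4, a=9
  k=5: m=18, d=23, a=1
  k=6: m=5, d=17, a=1
  k=7: m=12, d=16, a=2
  k=8: m=20, d=1, a=40
d=1 and a=2a₀=40 at k=8, so the next step gives (m, d) = (20, 16) again — its k=1 value — and the period has length 8.

[20; 2, 1, 1, 9, 1, 1, 2, 40]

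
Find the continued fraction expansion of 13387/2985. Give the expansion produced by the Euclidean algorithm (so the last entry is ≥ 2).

[4; 2, 15, 1, 9, 9]

13387 = 4·2985 + 1447
2985 = 2·1447 + 91
1447 = 15·91 + 82
91 = 1·82 + 9
82 = 9·9 + 1
9 = 9·1 + 0  (stop)
So 13387/2985 = [4; 2, 15, 1, 9, 9].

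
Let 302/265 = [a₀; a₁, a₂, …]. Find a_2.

302 = 1·265 + 37   →  a_0 = 1
265 = 7·37 + 6   →  a_1 = 7
37 = 6·6 + 1   →  a_2 = 6

6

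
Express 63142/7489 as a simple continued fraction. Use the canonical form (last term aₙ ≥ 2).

[8; 2, 3, 7, 5, 9, 3]

63142 = 8*7489 + 3230
7489 = 2*3230 + 1029
3230 = 3*1029 + 143
1029 = 7*143 + 28
143 = 5*28 + 3
28 = 9*3 + 1
3 = 3*1 + 0  (stop)
So 63142/7489 = [8; 2, 3, 7, 5, 9, 3].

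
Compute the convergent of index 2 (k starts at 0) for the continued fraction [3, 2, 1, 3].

10/3

Using pₖ = aₖpₖ₋₁ + pₖ₋₂, qₖ = aₖqₖ₋₁ + qₖ₋₂ (with p₋₁=1, p₋₂=0, q₋₁=0, q₋₂=1):
  k=0: a=3, p=3, q=1
  k=1: a=2, p=7, q=2
  k=2: a=1, p=10, q=3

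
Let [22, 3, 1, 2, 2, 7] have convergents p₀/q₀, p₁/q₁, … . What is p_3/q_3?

245/11

Using pₖ = aₖpₖ₋₁ + pₖ₋₂, qₖ = aₖqₖ₋₁ + qₖ₋₂ (with p₋₁=1, p₋₂=0, q₋₁=0, q₋₂=1):
  k=0: a=22, p=22, q=1
  k=1: a=3, p=67, q=3
  k=2: a=1, p=89, q=4
  k=3: a=2, p=245, q=11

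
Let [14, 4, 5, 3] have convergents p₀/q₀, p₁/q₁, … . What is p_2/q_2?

Using pₖ = aₖpₖ₋₁ + pₖ₋₂, qₖ = aₖqₖ₋₁ + qₖ₋₂ (with p₋₁=1, p₋₂=0, q₋₁=0, q₋₂=1):
  k=0: a=14, p=14, q=1
  k=1: a=4, p=57, q=4
  k=2: a=5, p=299, q=21

299/21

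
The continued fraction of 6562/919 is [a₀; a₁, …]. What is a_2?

8

6562 = 7·919 + 129   →  a_0 = 7
919 = 7·129 + 16   →  a_1 = 7
129 = 8·16 + 1   →  a_2 = 8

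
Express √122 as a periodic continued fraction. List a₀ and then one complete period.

a₀ = ⌊√122⌋ = 11.
With m₀=0, d₀=1 and mₖ₊₁ = dₖaₖ − mₖ, dₖ₊₁ = (n − mₖ₊₁²)/dₖ, aₖ₊₁ = ⌊(a₀+mₖ₊₁)/dₖ₊₁⌋:
  k=1: m=11, d=1, a=22
d=1 and a=2a₀=22 at k=1, so the next step gives (m, d) = (11, 1) again — its k=1 value — and the period has length 1.

[11; 22]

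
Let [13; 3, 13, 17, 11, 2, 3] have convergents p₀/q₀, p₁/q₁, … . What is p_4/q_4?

Using pₖ = aₖpₖ₋₁ + pₖ₋₂, qₖ = aₖqₖ₋₁ + qₖ₋₂ (with p₋₁=1, p₋₂=0, q₋₁=0, q₋₂=1):
  k=0: a=13, p=13, q=1
  k=1: a=3, p=40, q=3
  k=2: a=13, p=533, q=40
  k=3: a=17, p=9101, q=683
  k=4: a=11, p=100644, q=7553

100644/7553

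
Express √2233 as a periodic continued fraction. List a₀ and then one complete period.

[47; 3, 1, 12, 1, 3, 94]

a₀ = ⌊√2233⌋ = 47.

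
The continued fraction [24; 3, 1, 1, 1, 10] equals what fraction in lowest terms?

Using pₖ = aₖpₖ₋₁ + pₖ₋₂ and qₖ = aₖqₖ₋₁ + qₖ₋₂:
  k=0: a=24, p=24, q=1
  k=1: a=3, p=73, q=3
  k=2: a=1, p=97, q=4
  k=3: a=1, p=170, q=7
  k=4: a=1, p=267, q=11
  k=5: a=10, p=2840, q=117

2840/117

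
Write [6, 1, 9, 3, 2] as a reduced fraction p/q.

497/72

Fold from the inside: start with 2/1.
  3 + 1/2 = 7/2
  9 + 2/7 = 65/7
  1 + 7/65 = 72/65
  6 + 65/72 = 497/72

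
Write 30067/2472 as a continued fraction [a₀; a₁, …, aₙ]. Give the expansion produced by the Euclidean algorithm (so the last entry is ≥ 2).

30067 = 12·2472 + 403
2472 = 6·403 + 54
403 = 7·54 + 25
54 = 2·25 + 4
25 = 6·4 + 1
4 = 4·1 + 0  (stop)
So 30067/2472 = [12; 6, 7, 2, 6, 4].

[12; 6, 7, 2, 6, 4]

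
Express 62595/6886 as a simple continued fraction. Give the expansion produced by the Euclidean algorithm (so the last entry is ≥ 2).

62595 = 9*6886 + 621
6886 = 11*621 + 55
621 = 11*55 + 16
55 = 3*16 + 7
16 = 2*7 + 2
7 = 3*2 + 1
2 = 2*1 + 0  (stop)
So 62595/6886 = [9; 11, 11, 3, 2, 3, 2].

[9; 11, 11, 3, 2, 3, 2]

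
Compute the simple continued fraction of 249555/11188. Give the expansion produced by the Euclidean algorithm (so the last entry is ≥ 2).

249555 = 22×11188 + 3419
11188 = 3×3419 + 931
3419 = 3×931 + 626
931 = 1×626 + 305
626 = 2×305 + 16
305 = 19×16 + 1
16 = 16×1 + 0  (stop)
So 249555/11188 = [22; 3, 3, 1, 2, 19, 16].

[22; 3, 3, 1, 2, 19, 16]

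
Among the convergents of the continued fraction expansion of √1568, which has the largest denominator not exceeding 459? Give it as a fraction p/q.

√1568 = [39; 1, 1, 2, 19, 2, 1, 1, 78, …] (period length 8).
Convergents:
  p_0/q_0 = 39/1
  p_1/q_1 = 40/1
  p_2/q_2 = 79/2
  p_3/q_3 = 198/5
  p_4/q_4 = 3841/97
  p_5/q_5 = 7880/199
  p_6/q_6 = 11721/296
  p_7/q_7 = 19601/495
q_6 = 296 ≤ 459 < 495 = q_7, so the answer is 11721/296.

11721/296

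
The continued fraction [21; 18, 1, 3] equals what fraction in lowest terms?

Using pₖ = aₖpₖ₋₁ + pₖ₋₂ and qₖ = aₖqₖ₋₁ + qₖ₋₂:
  k=0: a=21, p=21, q=1
  k=1: a=18, p=379, q=18
  k=2: a=1, p=400, q=19
  k=3: a=3, p=1579, q=75

1579/75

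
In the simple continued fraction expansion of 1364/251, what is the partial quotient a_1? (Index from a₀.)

2

1364 = 5·251 + 109   →  a_0 = 5
251 = 2·109 + 33   →  a_1 = 2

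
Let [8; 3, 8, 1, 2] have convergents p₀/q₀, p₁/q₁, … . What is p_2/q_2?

Using pₖ = aₖpₖ₋₁ + pₖ₋₂, qₖ = aₖqₖ₋₁ + qₖ₋₂ (with p₋₁=1, p₋₂=0, q₋₁=0, q₋₂=1):
  k=0: a=8, p=8, q=1
  k=1: a=3, p=25, q=3
  k=2: a=8, p=208, q=25

208/25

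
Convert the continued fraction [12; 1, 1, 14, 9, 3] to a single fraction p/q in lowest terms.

Fold from the inside: start with 3/1.
  9 + 1/3 = 28/3
  14 + 3/28 = 395/28
  1 + 28/395 = 423/395
  1 + 395/423 = 818/423
  12 + 423/818 = 10239/818

10239/818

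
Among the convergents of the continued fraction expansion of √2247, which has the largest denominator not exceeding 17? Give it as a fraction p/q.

√2247 = [47; 2, 2, 15, 2, 2, 94, …] (period length 6).
Convergents:
  p_0/q_0 = 47/1
  p_1/q_1 = 95/2
  p_2/q_2 = 237/5
  p_3/q_3 = 3650/77
q_2 = 5 ≤ 17 < 77 = q_3, so the answer is 237/5.

237/5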